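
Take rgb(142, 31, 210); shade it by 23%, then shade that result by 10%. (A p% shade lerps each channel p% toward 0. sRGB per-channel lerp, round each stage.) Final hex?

Per channel, c → c + 0.23(0 − c):
  R: 142 − 32.66 = 109.34 → 109
  G: 31 + 0.23×(0−31) = 31 − 7.13 = 23.87 → 24
  B: 210 − 48.3 = 161.7 → 162
After the shade: rgb(109, 24, 162) = #6D18A2.
Per channel, c → c + 0.1(0 − c):
  R: 109 + 0.1×(0−109) = 109 − 10.9 = 98.1 → 98
  G: 24 + 0.1×(0−24) = 24 − 2.4 = 21.6 → 22
  B: 162 − 16.2 = 145.8 → 146
rgb(98, 22, 146) = #621692.

#621692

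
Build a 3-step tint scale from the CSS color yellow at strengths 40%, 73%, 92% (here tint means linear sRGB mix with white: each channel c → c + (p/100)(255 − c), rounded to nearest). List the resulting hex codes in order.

CSS yellow is rgb(255, 255, 0).
40%: (255→255, 255→255, 0 + 102 = 102→102) → #FFFF66
73%: (255→255, 255→255, 0 + 186.15 = 186.15→186) → #FFFFBA
92%: (255→255, 255→255, 0 + 234.6 = 234.6→235) → #FFFFEB

#FFFF66, #FFFFBA, #FFFFEB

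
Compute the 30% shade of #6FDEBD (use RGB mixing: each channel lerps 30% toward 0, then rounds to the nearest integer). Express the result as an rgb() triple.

rgb(78, 155, 132)

#6FDEBD is rgb(111, 222, 189).
A 30% shade moves each channel 30% toward 0:
  R: 111 − 33.3 = 77.7 → 78
  G: 222 + 0.3×(0−222) = 222 − 66.6 = 155.4 → 155
  B: 189 + 0.3×(0−189) = 189 − 56.7 = 132.3 → 132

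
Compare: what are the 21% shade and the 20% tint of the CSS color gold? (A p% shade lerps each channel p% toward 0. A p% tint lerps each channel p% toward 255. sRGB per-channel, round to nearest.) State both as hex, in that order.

CSS gold is rgb(255, 215, 0).
21% shade:
  R: 255 + 0.21×(0−255) = 255 − 53.55 = 201.45 → 201
  G: 215 + 0.21×(0−215) = 215 − 45.15 = 169.85 → 170
  B: 0 + 0.21×(0−0) = 0 + 0 = 0 → 0
  → #C9AA00
20% tint:
  R: 255 + 0.2×(255−255) = 255 + 0 = 255 → 255
  G: 215 + 0.2×(255−215) = 215 + 8 = 223 → 223
  B: 0 + 0.2×(255−0) = 0 + 51 = 51 → 51
  → #FFDF33

#C9AA00, #FFDF33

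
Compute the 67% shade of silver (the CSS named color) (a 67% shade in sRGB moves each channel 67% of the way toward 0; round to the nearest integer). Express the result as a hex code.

CSS silver is rgb(192, 192, 192).
Per channel, c → c + 0.67(0 − c):
  R: 192 − 128.64 = 63.36 → 63
  G: 192 + 0.67×(0−192) = 192 − 128.64 = 63.36 → 63
  B: 192 − 128.64 = 63.36 → 63
rgb(63, 63, 63) = #3F3F3F.

#3F3F3F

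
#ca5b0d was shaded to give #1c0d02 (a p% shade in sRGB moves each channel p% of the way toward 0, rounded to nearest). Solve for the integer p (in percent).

86%

#ca5b0d is rgb(202, 91, 13); #1c0d02 is rgb(28, 13, 2).
On the R channel (widest range): 28 ≈ 202 + (p/100)(0 − 202), so p ≈ 100×(28 − 202)/(0 − 202) = -17400/-202 = 86.14.
p = 86 reproduces all three channels after rounding.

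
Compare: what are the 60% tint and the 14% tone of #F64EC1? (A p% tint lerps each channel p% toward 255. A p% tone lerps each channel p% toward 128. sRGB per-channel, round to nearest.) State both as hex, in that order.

#FBB8E6, #E555B8

#F64EC1 is rgb(246, 78, 193).
60% tint:
  R: 246 + 5.4 = 251.4 → 251
  G: 78 + 106.2 = 184.2 → 184
  B: 193 + 37.2 = 230.2 → 230
  → #FBB8E6
14% tone:
  R: 246 − 16.52 = 229.48 → 229
  G: 78 + 0.14×(128−78) = 78 + 7 = 85 → 85
  B: 193 + 0.14×(128−193) = 193 − 9.1 = 183.9 → 184
  → #E555B8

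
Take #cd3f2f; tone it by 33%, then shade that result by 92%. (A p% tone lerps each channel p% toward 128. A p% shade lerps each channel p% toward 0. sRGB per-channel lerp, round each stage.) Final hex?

#0e0706

#cd3f2f is rgb(205, 63, 47).
Per channel, c → c + 0.33(128 − c):
  R: 205 + 0.33×(128−205) = 205 − 25.41 = 179.59 → 180
  G: 63 + 0.33×(128−63) = 63 + 21.45 = 84.45 → 84
  B: 47 + 0.33×(128−47) = 47 + 26.73 = 73.73 → 74
After the tone: rgb(180, 84, 74) = #b4544a.
Lerp each channel 92% toward 0:
  R: 180 − 165.6 = 14.4 → 14
  G: 84 + 0.92×(0−84) = 84 − 77.28 = 6.72 → 7
  B: 74 + 0.92×(0−74) = 74 − 68.08 = 5.92 → 6
rgb(14, 7, 6) = #0e0706.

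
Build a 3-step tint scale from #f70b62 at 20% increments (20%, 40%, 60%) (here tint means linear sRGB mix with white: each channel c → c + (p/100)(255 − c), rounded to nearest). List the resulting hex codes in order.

#f70b62 is rgb(247, 11, 98).
20%: (247 + 1.6 = 248.6→249, 11 + 48.8 = 59.8→60, 98 + 31.4 = 129.4→129) → #f93c81
40%: (247 + 3.2 = 250.2→250, 11 + 97.6 = 108.6→109, 98 + 62.8 = 160.8→161) → #fa6da1
60%: (247 + 4.8 = 251.8→252, 11 + 146.4 = 157.4→157, 98 + 94.2 = 192.2→192) → #fc9dc0

#f93c81, #fa6da1, #fc9dc0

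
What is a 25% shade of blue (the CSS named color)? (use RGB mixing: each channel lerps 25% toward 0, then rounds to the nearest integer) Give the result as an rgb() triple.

rgb(0, 0, 191)

CSS blue is rgb(0, 0, 255).
A 25% shade moves each channel 25% toward 0:
  R: 0 + 0.25×(0−0) = 0 + 0 = 0 → 0
  G: 0 + 0.25×(0−0) = 0 + 0 = 0 → 0
  B: 255 + 0.25×(0−255) = 255 − 63.75 = 191.25 → 191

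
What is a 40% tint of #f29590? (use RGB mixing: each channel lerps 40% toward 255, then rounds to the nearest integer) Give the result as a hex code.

#f7bfbc

#f29590 is rgb(242, 149, 144).
Lerp each channel 40% toward 255:
  R: 242 + 0.4×(255−242) = 242 + 5.2 = 247.2 → 247
  G: 149 + 42.4 = 191.4 → 191
  B: 144 + 0.4×(255−144) = 144 + 44.4 = 188.4 → 188
rgb(247, 191, 188) = #f7bfbc.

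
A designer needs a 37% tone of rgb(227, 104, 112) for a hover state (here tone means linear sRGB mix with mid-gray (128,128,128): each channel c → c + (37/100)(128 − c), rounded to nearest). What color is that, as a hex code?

#be7176

A 37% tone moves each channel 37% toward 128:
  R: 227 + 0.37×(128−227) = 227 − 36.63 = 190.37 → 190
  G: 104 + 8.88 = 112.88 → 113
  B: 112 + 0.37×(128−112) = 112 + 5.92 = 117.92 → 118
rgb(190, 113, 118) = #be7176.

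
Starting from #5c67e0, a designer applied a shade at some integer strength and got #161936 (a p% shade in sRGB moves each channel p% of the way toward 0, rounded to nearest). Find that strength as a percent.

76%

#5c67e0 is rgb(92, 103, 224); #161936 is rgb(22, 25, 54).
On the B channel (widest range): 54 ≈ 224 + (p/100)(0 − 224), so p ≈ 100×(54 − 224)/(0 − 224) = -17000/-224 = 75.89.
p = 76 reproduces all three channels after rounding.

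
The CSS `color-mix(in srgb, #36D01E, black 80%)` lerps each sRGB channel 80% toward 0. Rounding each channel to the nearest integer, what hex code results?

#36D01E is rgb(54, 208, 30).
Lerp each channel 80% toward 0:
  R: 54 − 43.2 = 10.8 → 11
  G: 208 − 166.4 = 41.6 → 42
  B: 30 − 24 = 6 → 6
rgb(11, 42, 6) = #0B2A06.

#0B2A06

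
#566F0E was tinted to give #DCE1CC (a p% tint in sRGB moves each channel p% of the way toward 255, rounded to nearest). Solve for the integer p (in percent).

79%

#566F0E is rgb(86, 111, 14); #DCE1CC is rgb(220, 225, 204).
On the B channel (widest range): 204 ≈ 14 + (p/100)(255 − 14), so p ≈ 100×(204 − 14)/(255 − 14) = 19000/241 = 78.84.
p = 79 reproduces all three channels after rounding.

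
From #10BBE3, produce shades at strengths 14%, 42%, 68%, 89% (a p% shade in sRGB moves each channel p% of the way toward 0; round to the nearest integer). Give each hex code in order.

#0EA1C3, #096C84, #053C49, #021519

#10BBE3 is rgb(16, 187, 227).
14%: (16 − 2.24 = 13.76→14, 187 − 26.18 = 160.82→161, 227 − 31.78 = 195.22→195) → #0EA1C3
42%: (16 − 6.72 = 9.28→9, 187 − 78.54 = 108.46→108, 227 − 95.34 = 131.66→132) → #096C84
68%: (16 − 10.88 = 5.12→5, 187 − 127.16 = 59.84→60, 227 − 154.36 = 72.64→73) → #053C49
89%: (16 − 14.24 = 1.76→2, 187 − 166.43 = 20.57→21, 227 − 202.03 = 24.97→25) → #021519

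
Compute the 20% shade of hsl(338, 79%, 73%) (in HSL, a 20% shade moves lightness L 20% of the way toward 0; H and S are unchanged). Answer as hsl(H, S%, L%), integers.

L moves 20% from 73 toward 0: 73 − 14.6 = 58.4 → 58.
H and S are unchanged.

hsl(338, 79%, 58%)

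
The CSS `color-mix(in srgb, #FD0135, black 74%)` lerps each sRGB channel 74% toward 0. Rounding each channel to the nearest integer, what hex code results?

#FD0135 is rgb(253, 1, 53).
Lerp each channel 74% toward 0:
  R: 253 − 187.22 = 65.78 → 66
  G: 1 − 0.74 = 0.26 → 0
  B: 53 + 0.74×(0−53) = 53 − 39.22 = 13.78 → 14
rgb(66, 0, 14) = #42000E.

#42000E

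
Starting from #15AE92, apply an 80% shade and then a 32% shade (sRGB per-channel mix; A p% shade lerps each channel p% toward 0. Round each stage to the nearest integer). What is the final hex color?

#031814

#15AE92 is rgb(21, 174, 146).
Per channel, c → c + 0.8(0 − c):
  R: 21 − 16.8 = 4.2 → 4
  G: 174 + 0.8×(0−174) = 174 − 139.2 = 34.8 → 35
  B: 146 + 0.8×(0−146) = 146 − 116.8 = 29.2 → 29
After the shade: rgb(4, 35, 29) = #04231D.
Lerp each channel 32% toward 0:
  R: 4 − 1.28 = 2.72 → 3
  G: 35 − 11.2 = 23.8 → 24
  B: 29 − 9.28 = 19.72 → 20
rgb(3, 24, 20) = #031814.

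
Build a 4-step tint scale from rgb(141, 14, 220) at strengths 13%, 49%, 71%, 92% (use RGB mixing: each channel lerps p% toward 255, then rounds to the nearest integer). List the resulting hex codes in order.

#9c2de1, #c584ed, #deb9f5, #f6ecfc

13%: (141 + 14.82 = 155.82→156, 14 + 31.33 = 45.33→45, 220 + 4.55 = 224.55→225) → #9c2de1
49%: (141 + 55.86 = 196.86→197, 14 + 118.09 = 132.09→132, 220 + 17.15 = 237.15→237) → #c584ed
71%: (141 + 80.94 = 221.94→222, 14 + 171.11 = 185.11→185, 220 + 24.85 = 244.85→245) → #deb9f5
92%: (141 + 104.88 = 245.88→246, 14 + 221.72 = 235.72→236, 220 + 32.2 = 252.2→252) → #f6ecfc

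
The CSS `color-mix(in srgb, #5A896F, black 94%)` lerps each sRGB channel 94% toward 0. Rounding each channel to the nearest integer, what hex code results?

#5A896F is rgb(90, 137, 111).
Lerp each channel 94% toward 0:
  R: 90 − 84.6 = 5.4 → 5
  G: 137 − 128.78 = 8.22 → 8
  B: 111 − 104.34 = 6.66 → 7
rgb(5, 8, 7) = #050807.

#050807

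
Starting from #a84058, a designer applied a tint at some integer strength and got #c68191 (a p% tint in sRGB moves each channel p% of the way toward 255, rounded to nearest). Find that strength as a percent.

34%

#a84058 is rgb(168, 64, 88); #c68191 is rgb(198, 129, 145).
On the G channel (widest range): 129 ≈ 64 + (p/100)(255 − 64), so p ≈ 100×(129 − 64)/(255 − 64) = 6500/191 = 34.03.
p = 34 reproduces all three channels after rounding.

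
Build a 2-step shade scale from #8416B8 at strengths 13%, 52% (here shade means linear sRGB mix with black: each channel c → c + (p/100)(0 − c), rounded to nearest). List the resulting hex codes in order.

#8416B8 is rgb(132, 22, 184).
13%: (132 − 17.16 = 114.84→115, 22 − 2.86 = 19.14→19, 184 − 23.92 = 160.08→160) → #7313A0
52%: (132 − 68.64 = 63.36→63, 22 − 11.44 = 10.56→11, 184 − 95.68 = 88.32→88) → #3F0B58

#7313A0, #3F0B58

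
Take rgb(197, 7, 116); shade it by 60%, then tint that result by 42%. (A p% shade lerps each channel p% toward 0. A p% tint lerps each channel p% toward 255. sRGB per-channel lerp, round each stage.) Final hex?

A 60% shade moves each channel 60% toward 0:
  R: 197 + 0.6×(0−197) = 197 − 118.2 = 78.8 → 79
  G: 7 + 0.6×(0−7) = 7 − 4.2 = 2.8 → 3
  B: 116 − 69.6 = 46.4 → 46
After the shade: rgb(79, 3, 46) = #4F032E.
Lerp each channel 42% toward 255:
  R: 79 + 73.92 = 152.92 → 153
  G: 3 + 0.42×(255−3) = 3 + 105.84 = 108.84 → 109
  B: 46 + 0.42×(255−46) = 46 + 87.78 = 133.78 → 134
rgb(153, 109, 134) = #996D86.

#996D86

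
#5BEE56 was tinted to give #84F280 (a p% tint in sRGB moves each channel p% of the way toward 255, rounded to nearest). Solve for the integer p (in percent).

25%

#5BEE56 is rgb(91, 238, 86); #84F280 is rgb(132, 242, 128).
On the B channel (widest range): 128 ≈ 86 + (p/100)(255 − 86), so p ≈ 100×(128 − 86)/(255 − 86) = 4200/169 = 24.85.
p = 25 reproduces all three channels after rounding.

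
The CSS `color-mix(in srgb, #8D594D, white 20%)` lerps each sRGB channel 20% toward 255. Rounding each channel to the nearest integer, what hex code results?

#A47A71

#8D594D is rgb(141, 89, 77).
Per channel, c → c + 0.2(255 − c):
  R: 141 + 22.8 = 163.8 → 164
  G: 89 + 33.2 = 122.2 → 122
  B: 77 + 35.6 = 112.6 → 113
rgb(164, 122, 113) = #A47A71.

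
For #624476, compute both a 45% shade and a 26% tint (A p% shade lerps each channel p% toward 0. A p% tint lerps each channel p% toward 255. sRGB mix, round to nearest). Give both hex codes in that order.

#624476 is rgb(98, 68, 118).
45% shade:
  R: 98 + 0.45×(0−98) = 98 − 44.1 = 53.9 → 54
  G: 68 + 0.45×(0−68) = 68 − 30.6 = 37.4 → 37
  B: 118 − 53.1 = 64.9 → 65
  → #362541
26% tint:
  R: 98 + 40.82 = 138.82 → 139
  G: 68 + 0.26×(255−68) = 68 + 48.62 = 116.62 → 117
  B: 118 + 0.26×(255−118) = 118 + 35.62 = 153.62 → 154
  → #8B759A

#362541, #8B759A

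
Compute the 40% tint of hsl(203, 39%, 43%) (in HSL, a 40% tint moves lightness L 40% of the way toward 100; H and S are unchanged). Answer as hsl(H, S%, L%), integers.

L moves 40% from 43 toward 100: 43 + 22.8 = 65.8 → 66.
H and S are unchanged.

hsl(203, 39%, 66%)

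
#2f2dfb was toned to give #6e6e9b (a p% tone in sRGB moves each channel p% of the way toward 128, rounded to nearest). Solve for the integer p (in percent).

#2f2dfb is rgb(47, 45, 251); #6e6e9b is rgb(110, 110, 155).
On the B channel (widest range): 155 ≈ 251 + (p/100)(128 − 251), so p ≈ 100×(155 − 251)/(128 − 251) = -9600/-123 = 78.05.
p = 78 reproduces all three channels after rounding.

78%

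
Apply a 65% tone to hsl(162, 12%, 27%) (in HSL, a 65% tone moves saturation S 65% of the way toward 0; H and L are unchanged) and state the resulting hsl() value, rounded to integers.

S moves 65% from 12 toward 0: 12 − 7.8 = 4.2 → 4.
H and L are unchanged.

hsl(162, 4%, 27%)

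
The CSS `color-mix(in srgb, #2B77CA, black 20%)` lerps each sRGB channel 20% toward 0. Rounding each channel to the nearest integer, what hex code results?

#2B77CA is rgb(43, 119, 202).
Lerp each channel 20% toward 0:
  R: 43 − 8.6 = 34.4 → 34
  G: 119 + 0.2×(0−119) = 119 − 23.8 = 95.2 → 95
  B: 202 + 0.2×(0−202) = 202 − 40.4 = 161.6 → 162
rgb(34, 95, 162) = #225FA2.

#225FA2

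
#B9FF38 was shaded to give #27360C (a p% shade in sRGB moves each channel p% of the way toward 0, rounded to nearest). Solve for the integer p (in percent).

#B9FF38 is rgb(185, 255, 56); #27360C is rgb(39, 54, 12).
On the G channel (widest range): 54 ≈ 255 + (p/100)(0 − 255), so p ≈ 100×(54 − 255)/(0 − 255) = -20100/-255 = 78.82.
p = 79 reproduces all three channels after rounding.

79%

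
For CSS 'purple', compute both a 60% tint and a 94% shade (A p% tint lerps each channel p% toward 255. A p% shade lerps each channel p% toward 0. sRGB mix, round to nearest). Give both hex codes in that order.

#cc99cc, #080008

CSS purple is rgb(128, 0, 128).
60% tint:
  R: 128 + 0.6×(255−128) = 128 + 76.2 = 204.2 → 204
  G: 0 + 153 = 153 → 153
  B: 128 + 0.6×(255−128) = 128 + 76.2 = 204.2 → 204
  → #cc99cc
94% shade:
  R: 128 + 0.94×(0−128) = 128 − 120.32 = 7.68 → 8
  G: 0 + 0.94×(0−0) = 0 + 0 = 0 → 0
  B: 128 + 0.94×(0−128) = 128 − 120.32 = 7.68 → 8
  → #080008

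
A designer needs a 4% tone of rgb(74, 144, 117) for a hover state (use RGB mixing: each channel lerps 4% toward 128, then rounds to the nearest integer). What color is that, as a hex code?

Lerp each channel 4% toward 128:
  R: 74 + 2.16 = 76.16 → 76
  G: 144 + 0.04×(128−144) = 144 − 0.64 = 143.36 → 143
  B: 117 + 0.04×(128−117) = 117 + 0.44 = 117.44 → 117
rgb(76, 143, 117) = #4C8F75.

#4C8F75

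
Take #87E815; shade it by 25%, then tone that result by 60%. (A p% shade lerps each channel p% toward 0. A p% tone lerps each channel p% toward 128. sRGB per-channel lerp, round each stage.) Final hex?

#87E815 is rgb(135, 232, 21).
Per channel, c → c + 0.25(0 − c):
  R: 135 + 0.25×(0−135) = 135 − 33.75 = 101.25 → 101
  G: 232 − 58 = 174 → 174
  B: 21 − 5.25 = 15.75 → 16
After the shade: rgb(101, 174, 16) = #65AE10.
Per channel, c → c + 0.6(128 − c):
  R: 101 + 16.2 = 117.2 → 117
  G: 174 − 27.6 = 146.4 → 146
  B: 16 + 0.6×(128−16) = 16 + 67.2 = 83.2 → 83
rgb(117, 146, 83) = #759253.

#759253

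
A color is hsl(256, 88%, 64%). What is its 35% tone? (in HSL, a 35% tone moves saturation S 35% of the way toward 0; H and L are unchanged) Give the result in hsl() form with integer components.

S moves 35% from 88 toward 0: 88 − 30.8 = 57.2 → 57.
H and L are unchanged.

hsl(256, 57%, 64%)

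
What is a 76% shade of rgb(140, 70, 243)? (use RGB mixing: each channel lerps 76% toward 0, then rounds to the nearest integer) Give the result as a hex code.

#22113a

Per channel, c → c + 0.76(0 − c):
  R: 140 + 0.76×(0−140) = 140 − 106.4 = 33.6 → 34
  G: 70 + 0.76×(0−70) = 70 − 53.2 = 16.8 → 17
  B: 243 + 0.76×(0−243) = 243 − 184.68 = 58.32 → 58
rgb(34, 17, 58) = #22113a.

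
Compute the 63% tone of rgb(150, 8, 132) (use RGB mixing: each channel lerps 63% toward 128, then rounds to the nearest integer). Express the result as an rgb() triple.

rgb(136, 84, 129)

A 63% tone moves each channel 63% toward 128:
  R: 150 + 0.63×(128−150) = 150 − 13.86 = 136.14 → 136
  G: 8 + 0.63×(128−8) = 8 + 75.6 = 83.6 → 84
  B: 132 − 2.52 = 129.48 → 129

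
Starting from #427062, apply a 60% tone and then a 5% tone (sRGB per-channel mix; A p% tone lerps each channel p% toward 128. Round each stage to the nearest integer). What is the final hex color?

#427062 is rgb(66, 112, 98).
Per channel, c → c + 0.6(128 − c):
  R: 66 + 0.6×(128−66) = 66 + 37.2 = 103.2 → 103
  G: 112 + 0.6×(128−112) = 112 + 9.6 = 121.6 → 122
  B: 98 + 0.6×(128−98) = 98 + 18 = 116 → 116
After the tone: rgb(103, 122, 116) = #677a74.
Lerp each channel 5% toward 128:
  R: 103 + 0.05×(128−103) = 103 + 1.25 = 104.25 → 104
  G: 122 + 0.05×(128−122) = 122 + 0.3 = 122.3 → 122
  B: 116 + 0.05×(128−116) = 116 + 0.6 = 116.6 → 117
rgb(104, 122, 117) = #687a75.

#687a75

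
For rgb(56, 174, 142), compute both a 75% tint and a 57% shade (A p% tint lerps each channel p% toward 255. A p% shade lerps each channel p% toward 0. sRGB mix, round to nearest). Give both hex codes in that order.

#cdebe3, #184b3d

75% tint:
  R: 56 + 0.75×(255−56) = 56 + 149.25 = 205.25 → 205
  G: 174 + 0.75×(255−174) = 174 + 60.75 = 234.75 → 235
  B: 142 + 84.75 = 226.75 → 227
  → #cdebe3
57% shade:
  R: 56 + 0.57×(0−56) = 56 − 31.92 = 24.08 → 24
  G: 174 + 0.57×(0−174) = 174 − 99.18 = 74.82 → 75
  B: 142 + 0.57×(0−142) = 142 − 80.94 = 61.06 → 61
  → #184b3d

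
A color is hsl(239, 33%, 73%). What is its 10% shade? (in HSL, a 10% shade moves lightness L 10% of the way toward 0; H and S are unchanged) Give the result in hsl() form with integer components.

hsl(239, 33%, 66%)

L moves 10% from 73 toward 0: 73 − 7.3 = 65.7 → 66.
H and S are unchanged.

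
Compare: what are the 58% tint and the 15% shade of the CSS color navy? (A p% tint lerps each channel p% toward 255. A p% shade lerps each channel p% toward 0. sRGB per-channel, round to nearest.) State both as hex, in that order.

CSS navy is rgb(0, 0, 128).
58% tint:
  R: 0 + 0.58×(255−0) = 0 + 147.9 = 147.9 → 148
  G: 0 + 147.9 = 147.9 → 148
  B: 128 + 0.58×(255−128) = 128 + 73.66 = 201.66 → 202
  → #9494ca
15% shade:
  R: 0 + 0.15×(0−0) = 0 + 0 = 0 → 0
  G: 0 + 0.15×(0−0) = 0 + 0 = 0 → 0
  B: 128 + 0.15×(0−128) = 128 − 19.2 = 108.8 → 109
  → #00006d

#9494ca, #00006d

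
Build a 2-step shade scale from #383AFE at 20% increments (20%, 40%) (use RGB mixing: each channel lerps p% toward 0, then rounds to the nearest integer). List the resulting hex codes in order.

#383AFE is rgb(56, 58, 254).
20%: (56 − 11.2 = 44.8→45, 58 − 11.6 = 46.4→46, 254 − 50.8 = 203.2→203) → #2D2ECB
40%: (56 − 22.4 = 33.6→34, 58 − 23.2 = 34.8→35, 254 − 101.6 = 152.4→152) → #222398

#2D2ECB, #222398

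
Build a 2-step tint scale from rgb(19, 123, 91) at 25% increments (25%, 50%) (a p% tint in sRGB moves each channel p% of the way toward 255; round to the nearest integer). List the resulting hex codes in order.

#4E9C84, #89BDAD

25%: (19 + 59 = 78→78, 123 + 33 = 156→156, 91 + 41 = 132→132) → #4E9C84
50%: (19 + 118 = 137→137, 123 + 66 = 189→189, 91 + 82 = 173→173) → #89BDAD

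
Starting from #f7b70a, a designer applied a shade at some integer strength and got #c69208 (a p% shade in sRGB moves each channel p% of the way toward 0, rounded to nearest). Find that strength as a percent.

#f7b70a is rgb(247, 183, 10); #c69208 is rgb(198, 146, 8).
On the R channel (widest range): 198 ≈ 247 + (p/100)(0 − 247), so p ≈ 100×(198 − 247)/(0 − 247) = -4900/-247 = 19.84.
p = 20 reproduces all three channels after rounding.

20%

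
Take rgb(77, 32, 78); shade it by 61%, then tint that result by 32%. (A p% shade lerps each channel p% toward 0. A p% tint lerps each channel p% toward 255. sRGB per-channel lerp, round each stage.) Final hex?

A 61% shade moves each channel 61% toward 0:
  R: 77 − 46.97 = 30.03 → 30
  G: 32 + 0.61×(0−32) = 32 − 19.52 = 12.48 → 12
  B: 78 − 47.58 = 30.42 → 30
After the shade: rgb(30, 12, 30) = #1E0C1E.
Lerp each channel 32% toward 255:
  R: 30 + 0.32×(255−30) = 30 + 72 = 102 → 102
  G: 12 + 0.32×(255−12) = 12 + 77.76 = 89.76 → 90
  B: 30 + 72 = 102 → 102
rgb(102, 90, 102) = #665A66.

#665A66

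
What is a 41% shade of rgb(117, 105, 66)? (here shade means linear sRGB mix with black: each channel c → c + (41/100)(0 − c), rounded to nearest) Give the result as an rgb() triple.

rgb(69, 62, 39)

Per channel, c → c + 0.41(0 − c):
  R: 117 + 0.41×(0−117) = 117 − 47.97 = 69.03 → 69
  G: 105 + 0.41×(0−105) = 105 − 43.05 = 61.95 → 62
  B: 66 + 0.41×(0−66) = 66 − 27.06 = 38.94 → 39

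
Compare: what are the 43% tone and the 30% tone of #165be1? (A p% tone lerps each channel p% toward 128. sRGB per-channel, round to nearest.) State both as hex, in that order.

#165be1 is rgb(22, 91, 225).
43% tone:
  R: 22 + 0.43×(128−22) = 22 + 45.58 = 67.58 → 68
  G: 91 + 0.43×(128−91) = 91 + 15.91 = 106.91 → 107
  B: 225 + 0.43×(128−225) = 225 − 41.71 = 183.29 → 183
  → #446bb7
30% tone:
  R: 22 + 0.3×(128−22) = 22 + 31.8 = 53.8 → 54
  G: 91 + 0.3×(128−91) = 91 + 11.1 = 102.1 → 102
  B: 225 + 0.3×(128−225) = 225 − 29.1 = 195.9 → 196
  → #3666c4

#446bb7, #3666c4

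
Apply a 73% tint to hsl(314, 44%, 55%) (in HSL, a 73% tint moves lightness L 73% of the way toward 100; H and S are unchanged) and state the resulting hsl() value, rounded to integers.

hsl(314, 44%, 88%)

L moves 73% from 55 toward 100: 55 + 32.85 = 87.85 → 88.
H and S are unchanged.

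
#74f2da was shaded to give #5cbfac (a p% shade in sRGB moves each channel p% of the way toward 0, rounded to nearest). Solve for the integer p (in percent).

#74f2da is rgb(116, 242, 218); #5cbfac is rgb(92, 191, 172).
On the G channel (widest range): 191 ≈ 242 + (p/100)(0 − 242), so p ≈ 100×(191 − 242)/(0 − 242) = -5100/-242 = 21.07.
p = 21 reproduces all three channels after rounding.

21%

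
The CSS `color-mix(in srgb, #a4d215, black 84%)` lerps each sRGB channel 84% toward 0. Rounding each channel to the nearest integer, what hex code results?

#1a2203

#a4d215 is rgb(164, 210, 21).
Lerp each channel 84% toward 0:
  R: 164 + 0.84×(0−164) = 164 − 137.76 = 26.24 → 26
  G: 210 − 176.4 = 33.6 → 34
  B: 21 + 0.84×(0−21) = 21 − 17.64 = 3.36 → 3
rgb(26, 34, 3) = #1a2203.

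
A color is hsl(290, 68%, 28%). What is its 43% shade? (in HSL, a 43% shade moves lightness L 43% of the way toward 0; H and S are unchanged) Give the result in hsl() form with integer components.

L moves 43% from 28 toward 0: 28 − 12.04 = 15.96 → 16.
H and S are unchanged.

hsl(290, 68%, 16%)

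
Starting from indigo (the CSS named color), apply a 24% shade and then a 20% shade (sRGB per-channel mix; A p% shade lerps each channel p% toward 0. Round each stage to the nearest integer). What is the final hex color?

#2e004f

CSS indigo is rgb(75, 0, 130).
Per channel, c → c + 0.24(0 − c):
  R: 75 + 0.24×(0−75) = 75 − 18 = 57 → 57
  G: 0 + 0 = 0 → 0
  B: 130 − 31.2 = 98.8 → 99
After the shade: rgb(57, 0, 99) = #390063.
A 20% shade moves each channel 20% toward 0:
  R: 57 + 0.2×(0−57) = 57 − 11.4 = 45.6 → 46
  G: 0 + 0 = 0 → 0
  B: 99 + 0.2×(0−99) = 99 − 19.8 = 79.2 → 79
rgb(46, 0, 79) = #2e004f.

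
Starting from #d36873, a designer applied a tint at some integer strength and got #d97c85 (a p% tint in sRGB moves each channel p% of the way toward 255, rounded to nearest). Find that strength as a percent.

13%

#d36873 is rgb(211, 104, 115); #d97c85 is rgb(217, 124, 133).
On the G channel (widest range): 124 ≈ 104 + (p/100)(255 − 104), so p ≈ 100×(124 − 104)/(255 − 104) = 2000/151 = 13.25.
p = 13 reproduces all three channels after rounding.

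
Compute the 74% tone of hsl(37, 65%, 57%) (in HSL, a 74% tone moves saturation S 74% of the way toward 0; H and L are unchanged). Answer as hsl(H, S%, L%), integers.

S moves 74% from 65 toward 0: 65 − 48.1 = 16.9 → 17.
H and L are unchanged.

hsl(37, 17%, 57%)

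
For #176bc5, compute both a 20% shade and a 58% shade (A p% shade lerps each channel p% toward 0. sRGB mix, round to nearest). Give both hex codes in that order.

#12569e, #0a2d53

#176bc5 is rgb(23, 107, 197).
20% shade:
  R: 23 − 4.6 = 18.4 → 18
  G: 107 + 0.2×(0−107) = 107 − 21.4 = 85.6 → 86
  B: 197 − 39.4 = 157.6 → 158
  → #12569e
58% shade:
  R: 23 + 0.58×(0−23) = 23 − 13.34 = 9.66 → 10
  G: 107 + 0.58×(0−107) = 107 − 62.06 = 44.94 → 45
  B: 197 − 114.26 = 82.74 → 83
  → #0a2d53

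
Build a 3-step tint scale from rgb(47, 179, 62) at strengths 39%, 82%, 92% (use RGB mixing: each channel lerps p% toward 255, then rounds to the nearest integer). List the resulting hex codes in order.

39%: (47 + 81.12 = 128.12→128, 179 + 29.64 = 208.64→209, 62 + 75.27 = 137.27→137) → #80d189
82%: (47 + 170.56 = 217.56→218, 179 + 62.32 = 241.32→241, 62 + 158.26 = 220.26→220) → #daf1dc
92%: (47 + 191.36 = 238.36→238, 179 + 69.92 = 248.92→249, 62 + 177.56 = 239.56→240) → #eef9f0

#80d189, #daf1dc, #eef9f0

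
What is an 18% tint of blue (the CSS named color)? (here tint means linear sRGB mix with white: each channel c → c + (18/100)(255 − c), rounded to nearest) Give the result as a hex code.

CSS blue is rgb(0, 0, 255).
An 18% tint moves each channel 18% toward 255:
  R: 0 + 0.18×(255−0) = 0 + 45.9 = 45.9 → 46
  G: 0 + 45.9 = 45.9 → 46
  B: 255 + 0 = 255 → 255
rgb(46, 46, 255) = #2E2EFF.

#2E2EFF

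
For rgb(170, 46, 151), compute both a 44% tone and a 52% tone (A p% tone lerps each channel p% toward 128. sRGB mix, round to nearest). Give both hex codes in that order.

#98528d, #94598b

44% tone:
  R: 170 + 0.44×(128−170) = 170 − 18.48 = 151.52 → 152
  G: 46 + 36.08 = 82.08 → 82
  B: 151 − 10.12 = 140.88 → 141
  → #98528d
52% tone:
  R: 170 + 0.52×(128−170) = 170 − 21.84 = 148.16 → 148
  G: 46 + 0.52×(128−46) = 46 + 42.64 = 88.64 → 89
  B: 151 − 11.96 = 139.04 → 139
  → #94598b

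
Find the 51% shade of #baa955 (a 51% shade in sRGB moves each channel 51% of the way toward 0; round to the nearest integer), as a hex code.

#baa955 is rgb(186, 169, 85).
Per channel, c → c + 0.51(0 − c):
  R: 186 + 0.51×(0−186) = 186 − 94.86 = 91.14 → 91
  G: 169 + 0.51×(0−169) = 169 − 86.19 = 82.81 → 83
  B: 85 − 43.35 = 41.65 → 42
rgb(91, 83, 42) = #5b532a.

#5b532a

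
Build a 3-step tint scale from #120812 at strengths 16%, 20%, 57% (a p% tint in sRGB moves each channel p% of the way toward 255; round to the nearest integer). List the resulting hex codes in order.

#383038, #413941, #999599

#120812 is rgb(18, 8, 18).
16%: (18 + 37.92 = 55.92→56, 8 + 39.52 = 47.52→48, 18 + 37.92 = 55.92→56) → #383038
20%: (18 + 47.4 = 65.4→65, 8 + 49.4 = 57.4→57, 18 + 47.4 = 65.4→65) → #413941
57%: (18 + 135.09 = 153.09→153, 8 + 140.79 = 148.79→149, 18 + 135.09 = 153.09→153) → #999599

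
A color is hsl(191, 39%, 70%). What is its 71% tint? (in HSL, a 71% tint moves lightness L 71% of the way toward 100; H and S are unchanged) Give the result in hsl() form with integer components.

L moves 71% from 70 toward 100: 70 + 21.3 = 91.3 → 91.
H and S are unchanged.

hsl(191, 39%, 91%)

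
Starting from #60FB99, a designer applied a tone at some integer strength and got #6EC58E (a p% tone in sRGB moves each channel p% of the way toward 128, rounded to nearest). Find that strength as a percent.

44%

#60FB99 is rgb(96, 251, 153); #6EC58E is rgb(110, 197, 142).
On the G channel (widest range): 197 ≈ 251 + (p/100)(128 − 251), so p ≈ 100×(197 − 251)/(128 − 251) = -5400/-123 = 43.90.
p = 44 reproduces all three channels after rounding.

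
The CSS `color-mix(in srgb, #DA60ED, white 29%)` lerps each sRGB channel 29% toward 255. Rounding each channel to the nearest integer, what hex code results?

#DA60ED is rgb(218, 96, 237).
Per channel, c → c + 0.29(255 − c):
  R: 218 + 0.29×(255−218) = 218 + 10.73 = 228.73 → 229
  G: 96 + 0.29×(255−96) = 96 + 46.11 = 142.11 → 142
  B: 237 + 5.22 = 242.22 → 242
rgb(229, 142, 242) = #E58EF2.

#E58EF2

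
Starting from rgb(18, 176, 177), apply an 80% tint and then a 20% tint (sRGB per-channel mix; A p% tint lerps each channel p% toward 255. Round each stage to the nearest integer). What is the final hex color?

#D9F2F2

Lerp each channel 80% toward 255:
  R: 18 + 0.8×(255−18) = 18 + 189.6 = 207.6 → 208
  G: 176 + 0.8×(255−176) = 176 + 63.2 = 239.2 → 239
  B: 177 + 62.4 = 239.4 → 239
After the tint: rgb(208, 239, 239) = #D0EFEF.
Lerp each channel 20% toward 255:
  R: 208 + 0.2×(255−208) = 208 + 9.4 = 217.4 → 217
  G: 239 + 0.2×(255−239) = 239 + 3.2 = 242.2 → 242
  B: 239 + 0.2×(255−239) = 239 + 3.2 = 242.2 → 242
rgb(217, 242, 242) = #D9F2F2.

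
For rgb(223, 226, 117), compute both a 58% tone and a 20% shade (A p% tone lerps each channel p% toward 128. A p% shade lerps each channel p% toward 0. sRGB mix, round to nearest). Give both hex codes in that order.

58% tone:
  R: 223 + 0.58×(128−223) = 223 − 55.1 = 167.9 → 168
  G: 226 + 0.58×(128−226) = 226 − 56.84 = 169.16 → 169
  B: 117 + 6.38 = 123.38 → 123
  → #a8a97b
20% shade:
  R: 223 − 44.6 = 178.4 → 178
  G: 226 + 0.2×(0−226) = 226 − 45.2 = 180.8 → 181
  B: 117 − 23.4 = 93.6 → 94
  → #b2b55e

#a8a97b, #b2b55e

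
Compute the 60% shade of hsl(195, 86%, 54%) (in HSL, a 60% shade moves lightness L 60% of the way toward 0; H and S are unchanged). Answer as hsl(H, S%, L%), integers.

hsl(195, 86%, 22%)

L moves 60% from 54 toward 0: 54 − 32.4 = 21.6 → 22.
H and S are unchanged.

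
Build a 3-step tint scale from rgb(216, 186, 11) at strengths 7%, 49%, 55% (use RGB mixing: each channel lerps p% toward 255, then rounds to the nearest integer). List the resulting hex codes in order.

#DBBF1C, #EBDC83, #EDE091

7%: (216 + 2.73 = 218.73→219, 186 + 4.83 = 190.83→191, 11 + 17.08 = 28.08→28) → #DBBF1C
49%: (216 + 19.11 = 235.11→235, 186 + 33.81 = 219.81→220, 11 + 119.56 = 130.56→131) → #EBDC83
55%: (216 + 21.45 = 237.45→237, 186 + 37.95 = 223.95→224, 11 + 134.2 = 145.2→145) → #EDE091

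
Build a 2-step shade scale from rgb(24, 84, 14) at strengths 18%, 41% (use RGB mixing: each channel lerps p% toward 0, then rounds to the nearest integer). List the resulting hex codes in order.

#14450B, #0E3208

18%: (24 − 4.32 = 19.68→20, 84 − 15.12 = 68.88→69, 14 − 2.52 = 11.48→11) → #14450B
41%: (24 − 9.84 = 14.16→14, 84 − 34.44 = 49.56→50, 14 − 5.74 = 8.26→8) → #0E3208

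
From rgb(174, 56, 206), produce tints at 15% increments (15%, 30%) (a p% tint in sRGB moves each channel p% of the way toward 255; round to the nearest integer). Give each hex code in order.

#ba56d5, #c674dd

15%: (174 + 12.15 = 186.15→186, 56 + 29.85 = 85.85→86, 206 + 7.35 = 213.35→213) → #ba56d5
30%: (174 + 24.3 = 198.3→198, 56 + 59.7 = 115.7→116, 206 + 14.7 = 220.7→221) → #c674dd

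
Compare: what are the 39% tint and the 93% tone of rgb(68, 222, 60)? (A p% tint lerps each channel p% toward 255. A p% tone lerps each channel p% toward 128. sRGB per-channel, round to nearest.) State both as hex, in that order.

#8DEB88, #7C877B

39% tint:
  R: 68 + 0.39×(255−68) = 68 + 72.93 = 140.93 → 141
  G: 222 + 0.39×(255−222) = 222 + 12.87 = 234.87 → 235
  B: 60 + 0.39×(255−60) = 60 + 76.05 = 136.05 → 136
  → #8DEB88
93% tone:
  R: 68 + 55.8 = 123.8 → 124
  G: 222 − 87.42 = 134.58 → 135
  B: 60 + 63.24 = 123.24 → 123
  → #7C877B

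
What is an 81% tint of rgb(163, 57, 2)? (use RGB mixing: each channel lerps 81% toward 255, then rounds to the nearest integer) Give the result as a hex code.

An 81% tint moves each channel 81% toward 255:
  R: 163 + 0.81×(255−163) = 163 + 74.52 = 237.52 → 238
  G: 57 + 0.81×(255−57) = 57 + 160.38 = 217.38 → 217
  B: 2 + 0.81×(255−2) = 2 + 204.93 = 206.93 → 207
rgb(238, 217, 207) = #EED9CF.

#EED9CF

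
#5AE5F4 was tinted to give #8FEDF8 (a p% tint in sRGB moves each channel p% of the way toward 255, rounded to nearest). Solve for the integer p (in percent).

32%

#5AE5F4 is rgb(90, 229, 244); #8FEDF8 is rgb(143, 237, 248).
On the R channel (widest range): 143 ≈ 90 + (p/100)(255 − 90), so p ≈ 100×(143 − 90)/(255 − 90) = 5300/165 = 32.12.
p = 32 reproduces all three channels after rounding.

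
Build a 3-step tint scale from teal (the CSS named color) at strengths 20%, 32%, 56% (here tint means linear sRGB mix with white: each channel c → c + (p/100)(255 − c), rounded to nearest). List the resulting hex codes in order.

CSS teal is rgb(0, 128, 128).
20%: (0 + 51 = 51→51, 128 + 25.4 = 153.4→153, 128 + 25.4 = 153.4→153) → #339999
32%: (0 + 81.6 = 81.6→82, 128 + 40.64 = 168.64→169, 128 + 40.64 = 168.64→169) → #52A9A9
56%: (0 + 142.8 = 142.8→143, 128 + 71.12 = 199.12→199, 128 + 71.12 = 199.12→199) → #8FC7C7

#339999, #52A9A9, #8FC7C7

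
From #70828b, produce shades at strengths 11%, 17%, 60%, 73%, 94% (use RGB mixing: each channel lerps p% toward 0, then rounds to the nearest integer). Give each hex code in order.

#70828b is rgb(112, 130, 139).
11%: (112 − 12.32 = 99.68→100, 130 − 14.3 = 115.7→116, 139 − 15.29 = 123.71→124) → #64747c
17%: (112 − 19.04 = 92.96→93, 130 − 22.1 = 107.9→108, 139 − 23.63 = 115.37→115) → #5d6c73
60%: (112 − 67.2 = 44.8→45, 130 − 78 = 52→52, 139 − 83.4 = 55.6→56) → #2d3438
73%: (112 − 81.76 = 30.24→30, 130 − 94.9 = 35.1→35, 139 − 101.47 = 37.53→38) → #1e2326
94%: (112 − 105.28 = 6.72→7, 130 − 122.2 = 7.8→8, 139 − 130.66 = 8.34→8) → #070808

#64747c, #5d6c73, #2d3438, #1e2326, #070808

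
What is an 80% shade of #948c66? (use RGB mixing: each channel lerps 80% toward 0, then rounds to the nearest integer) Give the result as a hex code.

#948c66 is rgb(148, 140, 102).
Per channel, c → c + 0.8(0 − c):
  R: 148 + 0.8×(0−148) = 148 − 118.4 = 29.6 → 30
  G: 140 + 0.8×(0−140) = 140 − 112 = 28 → 28
  B: 102 + 0.8×(0−102) = 102 − 81.6 = 20.4 → 20
rgb(30, 28, 20) = #1e1c14.

#1e1c14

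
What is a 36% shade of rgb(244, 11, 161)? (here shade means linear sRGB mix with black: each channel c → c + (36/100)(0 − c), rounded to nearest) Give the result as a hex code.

Lerp each channel 36% toward 0:
  R: 244 + 0.36×(0−244) = 244 − 87.84 = 156.16 → 156
  G: 11 + 0.36×(0−11) = 11 − 3.96 = 7.04 → 7
  B: 161 − 57.96 = 103.04 → 103
rgb(156, 7, 103) = #9c0767.

#9c0767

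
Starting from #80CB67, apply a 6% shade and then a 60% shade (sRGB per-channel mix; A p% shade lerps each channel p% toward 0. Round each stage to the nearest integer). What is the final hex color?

#304C27

#80CB67 is rgb(128, 203, 103).
Per channel, c → c + 0.06(0 − c):
  R: 128 + 0.06×(0−128) = 128 − 7.68 = 120.32 → 120
  G: 203 − 12.18 = 190.82 → 191
  B: 103 − 6.18 = 96.82 → 97
After the shade: rgb(120, 191, 97) = #78BF61.
Lerp each channel 60% toward 0:
  R: 120 + 0.6×(0−120) = 120 − 72 = 48 → 48
  G: 191 − 114.6 = 76.4 → 76
  B: 97 + 0.6×(0−97) = 97 − 58.2 = 38.8 → 39
rgb(48, 76, 39) = #304C27.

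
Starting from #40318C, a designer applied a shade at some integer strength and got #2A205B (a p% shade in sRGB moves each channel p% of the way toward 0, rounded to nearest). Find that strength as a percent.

#40318C is rgb(64, 49, 140); #2A205B is rgb(42, 32, 91).
On the B channel (widest range): 91 ≈ 140 + (p/100)(0 − 140), so p ≈ 100×(91 − 140)/(0 − 140) = -4900/-140 = 35.00.
p = 35 reproduces all three channels after rounding.

35%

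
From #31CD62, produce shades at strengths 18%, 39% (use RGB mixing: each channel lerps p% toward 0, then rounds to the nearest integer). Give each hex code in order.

#28A850, #1E7D3C

#31CD62 is rgb(49, 205, 98).
18%: (49 − 8.82 = 40.18→40, 205 − 36.9 = 168.1→168, 98 − 17.64 = 80.36→80) → #28A850
39%: (49 − 19.11 = 29.89→30, 205 − 79.95 = 125.05→125, 98 − 38.22 = 59.78→60) → #1E7D3C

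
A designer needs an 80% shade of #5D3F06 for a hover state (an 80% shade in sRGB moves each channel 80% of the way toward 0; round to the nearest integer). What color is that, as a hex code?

#130D01

#5D3F06 is rgb(93, 63, 6).
Lerp each channel 80% toward 0:
  R: 93 + 0.8×(0−93) = 93 − 74.4 = 18.6 → 19
  G: 63 − 50.4 = 12.6 → 13
  B: 6 + 0.8×(0−6) = 6 − 4.8 = 1.2 → 1
rgb(19, 13, 1) = #130D01.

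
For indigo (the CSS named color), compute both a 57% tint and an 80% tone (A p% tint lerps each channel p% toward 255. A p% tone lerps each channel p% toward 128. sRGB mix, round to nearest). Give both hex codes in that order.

#b291c9, #756680

CSS indigo is rgb(75, 0, 130).
57% tint:
  R: 75 + 102.6 = 177.6 → 178
  G: 0 + 0.57×(255−0) = 0 + 145.35 = 145.35 → 145
  B: 130 + 0.57×(255−130) = 130 + 71.25 = 201.25 → 201
  → #b291c9
80% tone:
  R: 75 + 42.4 = 117.4 → 117
  G: 0 + 102.4 = 102.4 → 102
  B: 130 − 1.6 = 128.4 → 128
  → #756680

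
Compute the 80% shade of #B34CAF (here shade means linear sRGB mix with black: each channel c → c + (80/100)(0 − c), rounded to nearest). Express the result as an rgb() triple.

rgb(36, 15, 35)

#B34CAF is rgb(179, 76, 175).
Lerp each channel 80% toward 0:
  R: 179 + 0.8×(0−179) = 179 − 143.2 = 35.8 → 36
  G: 76 + 0.8×(0−76) = 76 − 60.8 = 15.2 → 15
  B: 175 + 0.8×(0−175) = 175 − 140 = 35 → 35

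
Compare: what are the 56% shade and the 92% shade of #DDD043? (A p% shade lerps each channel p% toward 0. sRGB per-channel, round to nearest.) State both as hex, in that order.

#DDD043 is rgb(221, 208, 67).
56% shade:
  R: 221 + 0.56×(0−221) = 221 − 123.76 = 97.24 → 97
  G: 208 + 0.56×(0−208) = 208 − 116.48 = 91.52 → 92
  B: 67 + 0.56×(0−67) = 67 − 37.52 = 29.48 → 29
  → #615C1D
92% shade:
  R: 221 − 203.32 = 17.68 → 18
  G: 208 + 0.92×(0−208) = 208 − 191.36 = 16.64 → 17
  B: 67 + 0.92×(0−67) = 67 − 61.64 = 5.36 → 5
  → #121105

#615C1D, #121105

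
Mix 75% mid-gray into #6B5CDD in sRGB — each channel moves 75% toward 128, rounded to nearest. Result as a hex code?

#7B7797

#6B5CDD is rgb(107, 92, 221).
Lerp each channel 75% toward 128:
  R: 107 + 0.75×(128−107) = 107 + 15.75 = 122.75 → 123
  G: 92 + 27 = 119 → 119
  B: 221 + 0.75×(128−221) = 221 − 69.75 = 151.25 → 151
rgb(123, 119, 151) = #7B7797.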